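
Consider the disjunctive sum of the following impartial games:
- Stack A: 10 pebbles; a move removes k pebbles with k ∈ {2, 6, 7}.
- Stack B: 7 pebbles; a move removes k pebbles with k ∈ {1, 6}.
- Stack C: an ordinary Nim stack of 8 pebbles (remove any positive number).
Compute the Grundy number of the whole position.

11

Grundy values for stack A (subtraction set {2, 6, 7}):
k:     0  1  2  3  4  5  6  7  8  9 10
g(k):  0  0  1  1  0  0  1  1  2  0  3
So g(10) = 3.
Grundy values for stack B (subtraction set {1, 6}):
k:     0  1  2  3  4  5  6  7
g(k):  0  1  0  1  0  1  2  0
So g(7) = 0.
Stack C is a plain Nim stack of size 8, so its Grundy value is 8.
The value of a disjunctive sum is the nim-sum of the parts.
Combined value = 3 ⊕ 0 ⊕ 8 = 11.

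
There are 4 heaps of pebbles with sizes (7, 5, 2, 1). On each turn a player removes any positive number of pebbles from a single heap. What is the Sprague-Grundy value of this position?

Compute the nim-sum pairwise:
7 ^ 5 = 2
2 ^ 2 = 0
0 ^ 1 = 1

1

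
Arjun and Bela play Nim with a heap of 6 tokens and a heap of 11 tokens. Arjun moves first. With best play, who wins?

Bitwise XOR of the heap sizes:
  0110  (6)
  1011  (11)
  ----
  1101  (13)
The nim-sum is 13 ≠ 0, so this is an N-position: the player to move can win; Arjun has a winning move.

Arjun wins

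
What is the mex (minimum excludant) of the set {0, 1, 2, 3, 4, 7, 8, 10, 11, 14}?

5

The values 0, 1, 2, 3, 4 are all present; 5 is the first non-negative integer missing from the set.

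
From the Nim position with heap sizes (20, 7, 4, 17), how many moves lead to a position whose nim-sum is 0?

3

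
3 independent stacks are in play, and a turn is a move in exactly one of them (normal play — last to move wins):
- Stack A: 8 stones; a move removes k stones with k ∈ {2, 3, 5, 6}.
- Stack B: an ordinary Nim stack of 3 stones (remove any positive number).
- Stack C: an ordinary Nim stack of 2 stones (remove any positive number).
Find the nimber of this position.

1

For stack A, compute g(0), g(1), … with moves {2, 3, 5, 6}:
g(0) = mex{} = 0
g(1) = mex{} = 0
g(2) = mex{0} = 1
g(3) = mex{0} = 1
g(4) = mex{0,1} = 2
g(5) = mex{0,1} = 2
g(6) = mex{0,1,2} = 3
g(7) = mex{0,1,2} = 3
g(8) = mex{1,2,3} = 0
So g(8) = 0.
Stack B is a plain Nim stack of size 3, so its Grundy value is 3.
Stack C is a plain Nim stack of size 2, so its Grundy value is 2.
The value of a disjunctive sum is the nim-sum of the parts.
Combined value = 0 XOR 3 XOR 2 = 1.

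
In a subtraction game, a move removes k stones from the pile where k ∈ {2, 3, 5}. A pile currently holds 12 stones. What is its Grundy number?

Grundy values for subtraction set {2, 3, 5}:
g(0) = mex{} = 0
g(1) = mex{} = 0
g(2) = mex{0} = 1
g(3) = mex{0} = 1
g(4) = mex{0,1} = 2
g(5) = mex{0,1} = 2
g(6) = mex{0,1,2} = 3
g(7) = mex{1,2} = 0
g(8) = mex{1,2,3} = 0
g(9) = mex{0,2,3} = 1
g(10) = mex{0,2} = 1
g(11) = mex{0,1,3} = 2
g(12) = mex{0,1} = 2
So g(12) = 2.

2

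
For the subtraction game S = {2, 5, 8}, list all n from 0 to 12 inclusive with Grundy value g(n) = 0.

0, 1, 4, 7, 10, 11

Compute g(0), g(1), … for moves {2, 5, 8}:
g(0) = mex{} = 0
g(1) = mex{} = 0
g(2) = mex{0} = 1
g(3) = mex{0} = 1
g(4) = mex{1} = 0
g(5) = mex{0,1} = 2
g(6) = mex{0} = 1
g(7) = mex{1,2} = 0
g(8) = mex{0,1} = 2
g(9) = mex{0} = 1
g(10) = mex{1,2} = 0
g(11) = mex{1} = 0
g(12) = mex{0} = 1
The P-positions (g = 0) in 0..12 are 0, 1, 4, 7, 10, 11.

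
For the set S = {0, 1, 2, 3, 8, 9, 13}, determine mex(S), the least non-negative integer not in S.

4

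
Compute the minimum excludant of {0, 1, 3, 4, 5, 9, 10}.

The values 0, 1 are all present; 2 is the first non-negative integer missing from the set.

2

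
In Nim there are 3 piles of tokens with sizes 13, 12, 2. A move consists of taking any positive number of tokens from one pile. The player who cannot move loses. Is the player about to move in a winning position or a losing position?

Winning position

Compute the nim-sum pairwise:
13 ⊕ 12 = 1
1 ⊕ 2 = 3
The nim-sum is 3 ≠ 0, so this is an N-position: the player to move can win.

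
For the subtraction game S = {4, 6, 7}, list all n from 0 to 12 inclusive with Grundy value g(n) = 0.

0, 1, 2, 3, 11, 12

Grundy values for subtraction set {4, 6, 7}:
g(0) = mex{} = 0
g(1) = mex{} = 0
g(2) = mex{} = 0
g(3) = mex{} = 0
g(4) = mex{0} = 1
g(5) = mex{0} = 1
g(6) = mex{0} = 1
g(7) = mex{0} = 1
g(8) = mex{0,1} = 2
g(9) = mex{0,1} = 2
g(10) = mex{0,1} = 2
g(11) = mex{1} = 0
g(12) = mex{1,2} = 0
The P-positions (g = 0) in 0..12 are 0, 1, 2, 3, 11, 12.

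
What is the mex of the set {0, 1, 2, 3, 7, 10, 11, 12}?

4

The values 0, 1, 2, 3 are all present; 4 is the first non-negative integer missing from the set.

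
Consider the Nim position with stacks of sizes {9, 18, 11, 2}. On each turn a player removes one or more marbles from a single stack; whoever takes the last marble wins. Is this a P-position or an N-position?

Nim-sum: 9 ⊕ 18 ⊕ 11 ⊕ 2 = 18.
The nim-sum is 18 ≠ 0, so this is an N-position: the player to move can win.

N-position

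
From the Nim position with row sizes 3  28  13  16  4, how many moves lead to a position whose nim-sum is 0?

Nim-sum: 3 ^ 28 ^ 13 ^ 16 ^ 4 = 6.
The overall nim-sum is X = 6. A row of size p has a winning move iff p XOR X < p (reduce it to p XOR X).
  3: 3 XOR 6 = 5 ≥ 3 — no move.
  28: 28 XOR 6 = 26 < 28 — winning move (to 26).
  13: 13 XOR 6 = 11 < 13 — winning move (to 11).
  16: 16 XOR 6 = 22 ≥ 16 — no move.
  4: 4 XOR 6 = 2 < 4 — winning move (to 2).
That gives 3 winning moves.

3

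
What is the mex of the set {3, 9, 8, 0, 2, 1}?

4

The values 0, 1, 2, 3 are all present; 4 is the first non-negative integer missing from the set.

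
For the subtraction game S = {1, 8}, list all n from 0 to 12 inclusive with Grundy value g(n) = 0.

0, 2, 4, 6, 9, 11

Compute g(0), g(1), … for moves {1, 8}:
k:     0  1  2  3  4  5  6  7  8  9 10 11 12
g(k):  0  1  0  1  0  1  0  1  2  0  1  0  1
The P-positions (g = 0) in 0..12 are 0, 2, 4, 6, 9, 11.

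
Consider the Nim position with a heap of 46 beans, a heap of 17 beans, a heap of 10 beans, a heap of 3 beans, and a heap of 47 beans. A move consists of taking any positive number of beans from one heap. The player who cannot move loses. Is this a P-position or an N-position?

Compute the nim-sum pairwise:
46 XOR 17 = 63
63 XOR 10 = 53
53 XOR 3 = 54
54 XOR 47 = 25
The nim-sum is 25 ≠ 0, so this is an N-position: the player to move can win.

N-position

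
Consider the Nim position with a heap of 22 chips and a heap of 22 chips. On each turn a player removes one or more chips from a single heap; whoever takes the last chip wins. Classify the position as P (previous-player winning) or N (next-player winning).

In binary:
  10110  (22)
  10110  (22)
  -----
  00000  (0)
The nim-sum is 0, so this is a P-position: the player to move is in a losing position under optimal play.

P-position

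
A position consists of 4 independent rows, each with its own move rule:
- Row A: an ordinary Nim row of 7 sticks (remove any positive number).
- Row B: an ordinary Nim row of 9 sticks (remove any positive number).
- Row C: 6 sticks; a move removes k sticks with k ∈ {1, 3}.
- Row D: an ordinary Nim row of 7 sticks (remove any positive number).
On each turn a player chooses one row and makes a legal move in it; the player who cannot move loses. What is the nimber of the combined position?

9

Row A is a plain Nim row of size 7, so its Grundy value is 7.
Row B is a plain Nim row of size 9, so its Grundy value is 9.
Grundy values for row C (subtraction set {1, 3}):
k:     0  1  2  3  4  5  6
g(k):  0  1  0  1  0  1  0
So g(6) = 0.
Row D is a plain Nim row of size 7, so its Grundy value is 7.
By the Sprague-Grundy theorem, the Grundy value of a sum of independent games is the XOR of the component values.
Combined value = 7 ⊕ 9 ⊕ 0 ⊕ 7 = 9.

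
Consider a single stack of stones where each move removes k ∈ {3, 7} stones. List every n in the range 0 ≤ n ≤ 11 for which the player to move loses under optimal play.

0, 1, 2, 6, 10, 11

Grundy values for subtraction set {3, 7}:
k:     0  1  2  3  4  5  6  7  8  9 10 11
g(k):  0  0  0  1  1  1  0  2  2  1  0  0
The P-positions (g = 0) in 0..11 are 0, 1, 2, 6, 10, 11.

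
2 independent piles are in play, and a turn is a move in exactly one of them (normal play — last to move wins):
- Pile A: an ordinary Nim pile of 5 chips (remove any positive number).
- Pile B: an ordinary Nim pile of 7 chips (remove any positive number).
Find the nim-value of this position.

2

Pile A is a plain Nim pile of size 5, so its Grundy value is 5.
Pile B is a plain Nim pile of size 7, so its Grundy value is 7.
The value of a disjunctive sum is the nim-sum of the parts.
Combined value = 5 XOR 7 = 2.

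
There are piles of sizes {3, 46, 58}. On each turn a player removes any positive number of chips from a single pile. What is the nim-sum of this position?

23

Nim-sum: 3 ⊕ 46 ⊕ 58 = 23.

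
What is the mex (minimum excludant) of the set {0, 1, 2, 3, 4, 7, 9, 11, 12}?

5

The values 0, 1, 2, 3, 4 are all present; 5 is the first non-negative integer missing from the set.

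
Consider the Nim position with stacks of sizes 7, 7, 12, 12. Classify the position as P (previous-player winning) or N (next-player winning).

P-position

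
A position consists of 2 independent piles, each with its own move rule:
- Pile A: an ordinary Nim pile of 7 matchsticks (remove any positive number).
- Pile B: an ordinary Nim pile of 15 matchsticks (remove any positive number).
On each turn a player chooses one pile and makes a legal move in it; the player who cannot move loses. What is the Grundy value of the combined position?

Pile A is a plain Nim pile of size 7, so its Grundy value is 7.
Pile B is a plain Nim pile of size 15, so its Grundy value is 15.
The value of a disjunctive sum is the nim-sum of the parts.
Combined value = 7 ⊕ 15 = 8.

8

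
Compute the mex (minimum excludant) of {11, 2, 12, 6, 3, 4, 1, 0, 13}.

5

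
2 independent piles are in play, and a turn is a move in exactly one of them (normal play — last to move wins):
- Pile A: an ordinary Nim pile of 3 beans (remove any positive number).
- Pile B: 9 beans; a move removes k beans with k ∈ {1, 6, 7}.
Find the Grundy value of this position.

Pile A is a plain Nim pile of size 3, so its Grundy value is 3.
Grundy values for pile B (subtraction set {1, 6, 7}):
k:     0  1  2  3  4  5  6  7  8  9
g(k):  0  1  0  1  0  1  2  3  2  3
So g(9) = 3.
The value of a disjunctive sum is the nim-sum of the parts.
Combined value = 3 XOR 3 = 0.

0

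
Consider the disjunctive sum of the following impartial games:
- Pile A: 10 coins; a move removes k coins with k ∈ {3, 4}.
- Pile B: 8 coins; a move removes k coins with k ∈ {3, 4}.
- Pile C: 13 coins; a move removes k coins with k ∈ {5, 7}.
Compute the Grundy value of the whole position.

1

Grundy values for pile A (subtraction set {3, 4}):
g(0) = mex{} = 0
g(1) = mex{} = 0
g(2) = mex{} = 0
g(3) = mex{0} = 1
g(4) = mex{0} = 1
g(5) = mex{0} = 1
g(6) = mex{0,1} = 2
g(7) = mex{1} = 0
g(8) = mex{1} = 0
g(9) = mex{1,2} = 0
g(10) = mex{0,2} = 1
So g(10) = 1.
For pile B, compute g(0), g(1), … with moves {3, 4}:
k:     0  1  2  3  4  5  6  7  8
g(k):  0  0  0  1  1  1  2  0  0
So g(8) = 0.
Grundy values for pile C (subtraction set {5, 7}):
g(0) = mex{} = 0
g(1) = mex{} = 0
g(2) = mex{} = 0
g(3) = mex{} = 0
g(4) = mex{} = 0
g(5) = mex{0} = 1
g(6) = mex{0} = 1
g(7) = mex{0} = 1
g(8) = mex{0} = 1
g(9) = mex{0} = 1
g(10) = mex{0,1} = 2
g(11) = mex{0,1} = 2
g(12) = mex{1} = 0
g(13) = mex{1} = 0
So g(13) = 0.
The value of a disjunctive sum is the nim-sum of the parts.
Combined value = 1 ⊕ 0 ⊕ 0 = 1.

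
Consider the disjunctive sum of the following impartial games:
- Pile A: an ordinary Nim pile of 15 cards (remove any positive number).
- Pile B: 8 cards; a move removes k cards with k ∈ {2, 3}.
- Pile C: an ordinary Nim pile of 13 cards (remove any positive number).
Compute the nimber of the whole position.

Pile A is a plain Nim pile of size 15, so its Grundy value is 15.
Grundy values for pile B (subtraction set {2, 3}):
g(0) = mex{} = 0
g(1) = mex{} = 0
g(2) = mex{0} = 1
g(3) = mex{0} = 1
g(4) = mex{0,1} = 2
g(5) = mex{1} = 0
g(6) = mex{1,2} = 0
g(7) = mex{0,2} = 1
g(8) = mex{0} = 1
So g(8) = 1.
Pile C is a plain Nim pile of size 13, so its Grundy value is 13.
By the Sprague-Grundy theorem, the Grundy value of a sum of independent games is the XOR of the component values.
Combined value = 15 ⊕ 1 ⊕ 13 = 3.

3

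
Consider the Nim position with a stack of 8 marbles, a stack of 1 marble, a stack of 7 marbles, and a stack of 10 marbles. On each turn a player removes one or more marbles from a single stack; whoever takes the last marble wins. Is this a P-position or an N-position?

N-position

Write each in binary and XOR column by column:
  1000  (8)
  0001  (1)
  0111  (7)
  1010  (10)
  ----
  0100  (4)
The nim-sum is 4 ≠ 0, so this is an N-position: the player to move can win.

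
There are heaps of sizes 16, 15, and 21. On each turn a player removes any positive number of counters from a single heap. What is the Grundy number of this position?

Bitwise XOR of the heap sizes:
  10000  (16)
  01111  (15)
  10101  (21)
  -----
  01010  (10)

10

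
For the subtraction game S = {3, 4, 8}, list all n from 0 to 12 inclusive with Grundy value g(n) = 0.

0, 1, 2, 7, 12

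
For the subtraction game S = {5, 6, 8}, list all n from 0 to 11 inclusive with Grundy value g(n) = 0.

Compute g(0), g(1), … for moves {5, 6, 8}:
g(0) = mex{} = 0
g(1) = mex{} = 0
g(2) = mex{} = 0
g(3) = mex{} = 0
g(4) = mex{} = 0
g(5) = mex{0} = 1
g(6) = mex{0} = 1
g(7) = mex{0} = 1
g(8) = mex{0} = 1
g(9) = mex{0} = 1
g(10) = mex{0,1} = 2
g(11) = mex{0,1} = 2
The P-positions (g = 0) in 0..11 are 0, 1, 2, 3, 4.

0, 1, 2, 3, 4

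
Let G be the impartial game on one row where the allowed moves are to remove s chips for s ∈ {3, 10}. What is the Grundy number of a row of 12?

2

Compute g(0), g(1), … for moves {3, 10}:
g(0) = mex{} = 0
g(1) = mex{} = 0
g(2) = mex{} = 0
g(3) = mex{0} = 1
g(4) = mex{0} = 1
g(5) = mex{0} = 1
g(6) = mex{1} = 0
g(7) = mex{1} = 0
g(8) = mex{1} = 0
g(9) = mex{0} = 1
g(10) = mex{0} = 1
g(11) = mex{0} = 1
g(12) = mex{0,1} = 2
So g(12) = 2.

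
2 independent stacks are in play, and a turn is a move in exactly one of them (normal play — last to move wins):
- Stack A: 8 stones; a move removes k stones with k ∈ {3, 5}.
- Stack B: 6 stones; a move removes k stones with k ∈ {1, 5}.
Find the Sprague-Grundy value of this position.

0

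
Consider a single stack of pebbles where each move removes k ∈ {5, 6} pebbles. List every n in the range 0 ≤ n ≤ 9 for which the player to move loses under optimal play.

0, 1, 2, 3, 4

Grundy values for subtraction set {5, 6}:
k:     0  1  2  3  4  5  6  7  8  9
g(k):  0  0  0  0  0  1  1  1  1  1
The P-positions (g = 0) in 0..9 are 0, 1, 2, 3, 4.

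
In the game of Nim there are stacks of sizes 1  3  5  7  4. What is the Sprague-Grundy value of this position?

Compute the nim-sum pairwise:
1 ^ 3 = 2
2 ^ 5 = 7
7 ^ 7 = 0
0 ^ 4 = 4

4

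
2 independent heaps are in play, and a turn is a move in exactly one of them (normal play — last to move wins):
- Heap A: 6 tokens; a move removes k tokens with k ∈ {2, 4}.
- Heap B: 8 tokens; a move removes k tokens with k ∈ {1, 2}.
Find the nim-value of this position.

2

Grundy values for heap A (subtraction set {2, 4}):
g(0) = mex{} = 0
g(1) = mex{} = 0
g(2) = mex{0} = 1
g(3) = mex{0} = 1
g(4) = mex{0,1} = 2
g(5) = mex{0,1} = 2
g(6) = mex{1,2} = 0
So g(6) = 0.
Grundy values for heap B (subtraction set {1, 2}):
k:     0  1  2  3  4  5  6  7  8
g(k):  0  1  2  0  1  2  0  1  2
So g(8) = 2.
The value of a disjunctive sum is the nim-sum of the parts.
Combined value = 0 ⊕ 2 = 2.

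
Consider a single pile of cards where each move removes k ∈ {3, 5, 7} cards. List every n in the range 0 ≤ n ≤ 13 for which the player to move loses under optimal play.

Build the Grundy sequence with g(k) = mex{g(k−s) : s ∈ {3, 5, 7}, s ≤ k}:
g(0) = mex{} = 0
g(1) = mex{} = 0
g(2) = mex{} = 0
g(3) = mex{0} = 1
g(4) = mex{0} = 1
g(5) = mex{0} = 1
g(6) = mex{0,1} = 2
g(7) = mex{0,1} = 2
g(8) = mex{0,1} = 2
g(9) = mex{0,1,2} = 3
g(10) = mex{1,2} = 0
g(11) = mex{1,2} = 0
g(12) = mex{1,2,3} = 0
g(13) = mex{0,2} = 1
The P-positions (g = 0) in 0..13 are 0, 1, 2, 10, 11, 12.

0, 1, 2, 10, 11, 12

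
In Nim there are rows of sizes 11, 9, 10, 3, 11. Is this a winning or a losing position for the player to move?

Losing position

Compute the nim-sum pairwise:
11 XOR 9 = 2
2 XOR 10 = 8
8 XOR 3 = 11
11 XOR 11 = 0
The nim-sum is 0, so this is a P-position: the player to move is in a losing position under optimal play.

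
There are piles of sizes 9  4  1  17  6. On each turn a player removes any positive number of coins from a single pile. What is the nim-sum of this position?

27

Nim-sum: 9 ^ 4 ^ 1 ^ 17 ^ 6 = 27.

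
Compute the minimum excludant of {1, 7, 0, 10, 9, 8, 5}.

The values 0, 1 are all present; 2 is the first non-negative integer missing from the set.

2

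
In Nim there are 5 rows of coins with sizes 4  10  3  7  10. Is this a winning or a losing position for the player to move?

Losing position

Bitwise XOR of the heap sizes:
  0100  (4)
  1010  (10)
  0011  (3)
  0111  (7)
  1010  (10)
  ----
  0000  (0)
The nim-sum is 0, so this is a P-position: the player to move is in a losing position under optimal play.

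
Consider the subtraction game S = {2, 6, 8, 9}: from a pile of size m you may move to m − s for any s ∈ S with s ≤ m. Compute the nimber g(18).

Grundy values for subtraction set {2, 6, 8, 9}:
k:     0  1  2  3  4  5  6  7  8  9 10 11 12 13 14 15 16 17 18
g(k):  0  0  1  1  0  0  1  1  2  2  3  3  2  2  3  0  0  1  1
So g(18) = 1.

1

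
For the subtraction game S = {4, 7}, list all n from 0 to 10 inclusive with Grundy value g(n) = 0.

0, 1, 2, 3

Compute g(0), g(1), … for moves {4, 7}:
k:     0  1  2  3  4  5  6  7  8  9 10
g(k):  0  0  0  0  1  1  1  1  2  2  2
The P-positions (g = 0) in 0..10 are 0, 1, 2, 3.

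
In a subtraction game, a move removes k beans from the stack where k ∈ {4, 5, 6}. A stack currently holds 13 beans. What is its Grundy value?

Grundy values for subtraction set {4, 5, 6}:
k:     0  1  2  3  4  5  6  7  8  9 10 11 12 13
g(k):  0  0  0  0  1  1  1  1  2  2  0  0  0  0
So g(13) = 0.

0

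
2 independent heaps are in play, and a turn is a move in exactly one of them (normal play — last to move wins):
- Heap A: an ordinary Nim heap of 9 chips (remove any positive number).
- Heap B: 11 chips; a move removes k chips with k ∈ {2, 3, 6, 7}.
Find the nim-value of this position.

8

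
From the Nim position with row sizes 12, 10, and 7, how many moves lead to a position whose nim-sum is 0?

1

Compute the nim-sum pairwise:
12 XOR 10 = 6
6 XOR 7 = 1
The overall nim-sum is X = 1. A row of size p has a winning move iff p XOR X < p (reduce it to p XOR X).
  12: 12 XOR 1 = 13 ≥ 12 — no move.
  10: 10 XOR 1 = 11 ≥ 10 — no move.
  7: 7 XOR 1 = 6 < 7 — winning move (to 6).
That gives 1 winning move.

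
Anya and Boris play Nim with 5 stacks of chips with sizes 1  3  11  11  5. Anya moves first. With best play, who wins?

Compute the nim-sum pairwise:
1 ^ 3 = 2
2 ^ 11 = 9
9 ^ 11 = 2
2 ^ 5 = 7
The nim-sum is 7 ≠ 0, so this is an N-position: the player to move can win; Anya has a winning move.

Anya wins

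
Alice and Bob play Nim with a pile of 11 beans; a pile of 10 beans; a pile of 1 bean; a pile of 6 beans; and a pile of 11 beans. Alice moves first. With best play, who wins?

Nim-sum: 11 XOR 10 XOR 1 XOR 6 XOR 11 = 13.
The nim-sum is 13 ≠ 0, so this is an N-position: the player to move can win; Alice has a winning move.

Alice wins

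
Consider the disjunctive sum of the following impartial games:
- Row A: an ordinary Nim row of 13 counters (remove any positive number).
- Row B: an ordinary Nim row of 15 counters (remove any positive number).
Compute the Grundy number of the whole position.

2

Row A is a plain Nim row of size 13, so its Grundy value is 13.
Row B is a plain Nim row of size 15, so its Grundy value is 15.
By the Sprague-Grundy theorem, the Grundy value of a sum of independent games is the XOR of the component values.
Combined value = 13 ⊕ 15 = 2.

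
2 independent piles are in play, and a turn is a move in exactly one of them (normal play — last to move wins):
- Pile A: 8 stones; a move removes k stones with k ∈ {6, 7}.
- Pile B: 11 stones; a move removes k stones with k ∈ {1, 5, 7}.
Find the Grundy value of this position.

Grundy values for pile A (subtraction set {6, 7}):
k:     0  1  2  3  4  5  6  7  8
g(k):  0  0  0  0  0  0  1  1  1
So g(8) = 1.
Build the Grundy sequence for pile B with g(k) = mex{g(k−s) : s ∈ {1, 5, 7}, s ≤ k}:
g(0) = mex{} = 0
g(1) = mex{0} = 1
g(2) = mex{1} = 0
g(3) = mex{0} = 1
g(4) = mex{1} = 0
g(5) = mex{0} = 1
g(6) = mex{1} = 0
g(7) = mex{0} = 1
g(8) = mex{1} = 0
g(9) = mex{0} = 1
g(10) = mex{1} = 0
g(11) = mex{0} = 1
So g(11) = 1.
The value of a disjunctive sum is the nim-sum of the parts.
Combined value = 1 ⊕ 1 = 0.

0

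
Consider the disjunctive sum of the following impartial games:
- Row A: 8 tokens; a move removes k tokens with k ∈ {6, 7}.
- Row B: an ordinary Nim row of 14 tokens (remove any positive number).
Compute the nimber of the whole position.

15

Build the Grundy sequence for row A with g(k) = mex{g(k−s) : s ∈ {6, 7}, s ≤ k}:
g(0) = mex{} = 0
g(1) = mex{} = 0
g(2) = mex{} = 0
g(3) = mex{} = 0
g(4) = mex{} = 0
g(5) = mex{} = 0
g(6) = mex{0} = 1
g(7) = mex{0} = 1
g(8) = mex{0} = 1
So g(8) = 1.
Row B is a plain Nim row of size 14, so its Grundy value is 14.
By the Sprague-Grundy theorem, the Grundy value of a sum of independent games is the XOR of the component values.
Combined value = 1 ⊕ 14 = 15.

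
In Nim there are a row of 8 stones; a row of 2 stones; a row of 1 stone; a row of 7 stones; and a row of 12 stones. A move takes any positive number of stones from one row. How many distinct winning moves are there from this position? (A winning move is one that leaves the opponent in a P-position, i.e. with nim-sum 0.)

0

Nim-sum: 8 XOR 2 XOR 1 XOR 7 XOR 12 = 0.
The nim-sum is already 0, so every move leaves a nonzero nim-sum — there are no winning moves.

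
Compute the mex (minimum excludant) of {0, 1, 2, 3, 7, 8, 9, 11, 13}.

The values 0, 1, 2, 3 are all present; 4 is the first non-negative integer missing from the set.

4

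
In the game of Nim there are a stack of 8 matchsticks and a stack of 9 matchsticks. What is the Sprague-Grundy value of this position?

1

Compute the nim-sum pairwise:
8 XOR 9 = 1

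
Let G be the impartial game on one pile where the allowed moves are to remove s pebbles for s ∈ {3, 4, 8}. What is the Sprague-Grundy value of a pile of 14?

Compute g(0), g(1), … for moves {3, 4, 8}:
g(0) = mex{} = 0
g(1) = mex{} = 0
g(2) = mex{} = 0
g(3) = mex{0} = 1
g(4) = mex{0} = 1
g(5) = mex{0} = 1
g(6) = mex{0,1} = 2
g(7) = mex{1} = 0
g(8) = mex{0,1} = 2
g(9) = mex{0,1,2} = 3
g(10) = mex{0,2} = 1
g(11) = mex{0,1,2} = 3
g(12) = mex{1,2,3} = 0
g(13) = mex{1,3} = 0
g(14) = mex{1,2,3} = 0
So g(14) = 0.

0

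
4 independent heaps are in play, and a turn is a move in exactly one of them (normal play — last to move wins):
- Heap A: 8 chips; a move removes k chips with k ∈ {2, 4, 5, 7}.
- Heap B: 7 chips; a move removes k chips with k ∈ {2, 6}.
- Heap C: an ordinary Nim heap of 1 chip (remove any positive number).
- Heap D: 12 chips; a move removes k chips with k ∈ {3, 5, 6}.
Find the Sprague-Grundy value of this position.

5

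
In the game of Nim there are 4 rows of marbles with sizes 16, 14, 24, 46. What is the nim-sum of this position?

40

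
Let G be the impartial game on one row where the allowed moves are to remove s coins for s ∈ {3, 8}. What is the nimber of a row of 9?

1

Compute g(0), g(1), … for moves {3, 8}:
k:     0  1  2  3  4  5  6  7  8  9
g(k):  0  0  0  1  1  1  0  0  2  1
So g(9) = 1.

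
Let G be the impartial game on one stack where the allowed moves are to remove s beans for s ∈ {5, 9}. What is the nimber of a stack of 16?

0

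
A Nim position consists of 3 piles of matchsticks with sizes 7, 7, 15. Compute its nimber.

15

In binary:
  0111  (7)
  0111  (7)
  1111  (15)
  ----
  1111  (15)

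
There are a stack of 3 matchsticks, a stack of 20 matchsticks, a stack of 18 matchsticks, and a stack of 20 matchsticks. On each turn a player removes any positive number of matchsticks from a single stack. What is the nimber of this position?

Nim-sum: 3 ⊕ 20 ⊕ 18 ⊕ 20 = 17.

17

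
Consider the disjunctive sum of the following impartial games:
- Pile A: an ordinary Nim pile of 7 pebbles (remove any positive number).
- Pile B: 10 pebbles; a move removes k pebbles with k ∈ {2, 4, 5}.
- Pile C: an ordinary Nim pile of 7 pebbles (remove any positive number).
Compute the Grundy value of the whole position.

Pile A is a plain Nim pile of size 7, so its Grundy value is 7.
Grundy values for pile B (subtraction set {2, 4, 5}):
g(0) = mex{} = 0
g(1) = mex{} = 0
g(2) = mex{0} = 1
g(3) = mex{0} = 1
g(4) = mex{0,1} = 2
g(5) = mex{0,1} = 2
g(6) = mex{0,1,2} = 3
g(7) = mex{1,2} = 0
g(8) = mex{1,2,3} = 0
g(9) = mex{0,2} = 1
g(10) = mex{0,2,3} = 1
So g(10) = 1.
Pile C is a plain Nim pile of size 7, so its Grundy value is 7.
By the Sprague-Grundy theorem, the Grundy value of a sum of independent games is the XOR of the component values.
Combined value = 7 XOR 1 XOR 7 = 1.

1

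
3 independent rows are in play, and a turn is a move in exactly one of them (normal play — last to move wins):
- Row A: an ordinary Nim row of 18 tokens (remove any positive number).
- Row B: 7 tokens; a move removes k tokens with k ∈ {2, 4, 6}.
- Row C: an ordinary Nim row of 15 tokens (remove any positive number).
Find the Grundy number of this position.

Row A is a plain Nim row of size 18, so its Grundy value is 18.
Grundy values for row B (subtraction set {2, 4, 6}):
g(0) = mex{} = 0
g(1) = mex{} = 0
g(2) = mex{0} = 1
g(3) = mex{0} = 1
g(4) = mex{0,1} = 2
g(5) = mex{0,1} = 2
g(6) = mex{0,1,2} = 3
g(7) = mex{0,1,2} = 3
So g(7) = 3.
Row C is a plain Nim row of size 15, so its Grundy value is 15.
The value of a disjunctive sum is the nim-sum of the parts.
Combined value = 18 XOR 3 XOR 15 = 30.

30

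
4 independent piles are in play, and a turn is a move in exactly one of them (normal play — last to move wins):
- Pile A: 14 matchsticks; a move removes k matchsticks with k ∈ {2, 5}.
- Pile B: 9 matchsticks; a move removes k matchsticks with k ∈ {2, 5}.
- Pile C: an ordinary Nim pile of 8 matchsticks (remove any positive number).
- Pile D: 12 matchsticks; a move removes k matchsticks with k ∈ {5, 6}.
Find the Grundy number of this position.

Build the Grundy sequence for pile A with g(k) = mex{g(k−s) : s ∈ {2, 5}, s ≤ k}:
g(0) = mex{} = 0
g(1) = mex{} = 0
g(2) = mex{0} = 1
g(3) = mex{0} = 1
g(4) = mex{1} = 0
g(5) = mex{0,1} = 2
g(6) = mex{0} = 1
g(7) = mex{1,2} = 0
g(8) = mex{1} = 0
g(9) = mex{0} = 1
g(10) = mex{0,2} = 1
g(11) = mex{1} = 0
g(12) = mex{0,1} = 2
g(13) = mex{0} = 1
g(14) = mex{1,2} = 0
So g(14) = 0.
Grundy values for pile B (subtraction set {2, 5}):
k:     0  1  2  3  4  5  6  7  8  9
g(k):  0  0  1  1  0  2  1  0  0  1
So g(9) = 1.
Pile C is a plain Nim pile of size 8, so its Grundy value is 8.
Grundy values for pile D (subtraction set {5, 6}):
k:     0  1  2  3  4  5  6  7  8  9 10 11 12
g(k):  0  0  0  0  0  1  1  1  1  1  2  0  0
So g(12) = 0.
By the Sprague-Grundy theorem, the Grundy value of a sum of independent games is the XOR of the component values.
Combined value = 0 ⊕ 1 ⊕ 8 ⊕ 0 = 9.

9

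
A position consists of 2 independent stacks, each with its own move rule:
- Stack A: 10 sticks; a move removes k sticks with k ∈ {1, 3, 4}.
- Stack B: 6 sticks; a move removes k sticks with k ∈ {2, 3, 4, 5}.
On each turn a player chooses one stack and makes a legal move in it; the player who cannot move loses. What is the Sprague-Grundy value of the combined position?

2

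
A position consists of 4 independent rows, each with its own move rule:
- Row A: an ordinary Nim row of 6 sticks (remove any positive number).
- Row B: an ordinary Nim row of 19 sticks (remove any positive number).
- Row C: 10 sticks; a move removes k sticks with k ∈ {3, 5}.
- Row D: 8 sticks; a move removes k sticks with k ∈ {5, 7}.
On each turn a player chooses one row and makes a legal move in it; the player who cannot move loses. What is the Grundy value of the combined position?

Row A is a plain Nim row of size 6, so its Grundy value is 6.
Row B is a plain Nim row of size 19, so its Grundy value is 19.
Build the Grundy sequence for row C with g(k) = mex{g(k−s) : s ∈ {3, 5}, s ≤ k}:
k:     0  1  2  3  4  5  6  7  8  9 10
g(k):  0  0  0  1  1  1  2  2  0  0  0
So g(10) = 0.
For row D, compute g(0), g(1), … with moves {5, 7}:
g(0) = mex{} = 0
g(1) = mex{} = 0
g(2) = mex{} = 0
g(3) = mex{} = 0
g(4) = mex{} = 0
g(5) = mex{0} = 1
g(6) = mex{0} = 1
g(7) = mex{0} = 1
g(8) = mex{0} = 1
So g(8) = 1.
The value of a disjunctive sum is the nim-sum of the parts.
Combined value = 6 ⊕ 19 ⊕ 0 ⊕ 1 = 20.

20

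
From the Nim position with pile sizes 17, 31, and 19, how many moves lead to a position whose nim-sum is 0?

3

Nim-sum: 17 XOR 31 XOR 19 = 29.
The overall nim-sum is X = 29. A pile of size p has a winning move iff p XOR X < p (reduce it to p XOR X).
  17: 17 XOR 29 = 12 < 17 — winning move (to 12).
  31: 31 XOR 29 = 2 < 31 — winning move (to 2).
  19: 19 XOR 29 = 14 < 19 — winning move (to 14).
That gives 3 winning moves.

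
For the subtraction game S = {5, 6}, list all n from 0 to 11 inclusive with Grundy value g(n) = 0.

0, 1, 2, 3, 4, 11

Build the Grundy sequence with g(k) = mex{g(k−s) : s ∈ {5, 6}, s ≤ k}:
k:     0  1  2  3  4  5  6  7  8  9 10 11
g(k):  0  0  0  0  0  1  1  1  1  1  2  0
The P-positions (g = 0) in 0..11 are 0, 1, 2, 3, 4, 11.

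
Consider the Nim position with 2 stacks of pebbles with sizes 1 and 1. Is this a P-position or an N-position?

P-position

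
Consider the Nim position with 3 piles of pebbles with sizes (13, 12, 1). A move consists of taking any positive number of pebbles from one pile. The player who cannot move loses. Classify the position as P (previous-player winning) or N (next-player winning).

Compute the nim-sum pairwise:
13 ^ 12 = 1
1 ^ 1 = 0
The nim-sum is 0, so this is a P-position: the player to move is in a losing position under optimal play.

P-position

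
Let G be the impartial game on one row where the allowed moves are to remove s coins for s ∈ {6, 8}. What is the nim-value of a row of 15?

0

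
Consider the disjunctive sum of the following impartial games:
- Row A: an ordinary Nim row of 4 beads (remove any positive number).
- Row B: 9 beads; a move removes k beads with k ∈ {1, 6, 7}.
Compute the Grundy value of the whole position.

7

Row A is a plain Nim row of size 4, so its Grundy value is 4.
For row B, compute g(0), g(1), … with moves {1, 6, 7}:
g(0) = mex{} = 0
g(1) = mex{0} = 1
g(2) = mex{1} = 0
g(3) = mex{0} = 1
g(4) = mex{1} = 0
g(5) = mex{0} = 1
g(6) = mex{0,1} = 2
g(7) = mex{0,1,2} = 3
g(8) = mex{0,1,3} = 2
g(9) = mex{0,1,2} = 3
So g(9) = 3.
The value of a disjunctive sum is the nim-sum of the parts.
Combined value = 4 XOR 3 = 7.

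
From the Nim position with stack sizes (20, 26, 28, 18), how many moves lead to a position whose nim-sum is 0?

0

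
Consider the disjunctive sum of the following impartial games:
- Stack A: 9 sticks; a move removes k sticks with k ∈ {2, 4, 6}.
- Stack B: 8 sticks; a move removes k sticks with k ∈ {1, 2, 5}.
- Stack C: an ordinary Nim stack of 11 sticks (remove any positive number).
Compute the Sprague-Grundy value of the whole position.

9

For stack A, compute g(0), g(1), … with moves {2, 4, 6}:
g(0) = mex{} = 0
g(1) = mex{} = 0
g(2) = mex{0} = 1
g(3) = mex{0} = 1
g(4) = mex{0,1} = 2
g(5) = mex{0,1} = 2
g(6) = mex{0,1,2} = 3
g(7) = mex{0,1,2} = 3
g(8) = mex{1,2,3} = 0
g(9) = mex{1,2,3} = 0
So g(9) = 0.
For stack B, compute g(0), g(1), … with moves {1, 2, 5}:
g(0) = mex{} = 0
g(1) = mex{0} = 1
g(2) = mex{0,1} = 2
g(3) = mex{1,2} = 0
g(4) = mex{0,2} = 1
g(5) = mex{0,1} = 2
g(6) = mex{1,2} = 0
g(7) = mex{0,2} = 1
g(8) = mex{0,1} = 2
So g(8) = 2.
Stack C is a plain Nim stack of size 11, so its Grundy value is 11.
The value of a disjunctive sum is the nim-sum of the parts.
Combined value = 0 XOR 2 XOR 11 = 9.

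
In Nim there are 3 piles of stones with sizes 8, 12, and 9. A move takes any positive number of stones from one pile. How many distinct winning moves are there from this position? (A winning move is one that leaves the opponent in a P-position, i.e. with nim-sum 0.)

3

Nim-sum: 8 XOR 12 XOR 9 = 13.
The overall nim-sum is X = 13. A pile of size p has a winning move iff p XOR X < p (reduce it to p XOR X).
  8: 8 XOR 13 = 5 < 8 — winning move (to 5).
  12: 12 XOR 13 = 1 < 12 — winning move (to 1).
  9: 9 XOR 13 = 4 < 9 — winning move (to 4).
That gives 3 winning moves.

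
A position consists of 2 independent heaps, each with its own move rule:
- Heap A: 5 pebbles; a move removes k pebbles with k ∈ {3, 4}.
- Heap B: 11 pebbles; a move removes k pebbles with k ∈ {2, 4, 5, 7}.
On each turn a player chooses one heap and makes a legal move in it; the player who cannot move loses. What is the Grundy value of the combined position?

Build the Grundy sequence for heap A with g(k) = mex{g(k−s) : s ∈ {3, 4}, s ≤ k}:
g(0) = mex{} = 0
g(1) = mex{} = 0
g(2) = mex{} = 0
g(3) = mex{0} = 1
g(4) = mex{0} = 1
g(5) = mex{0} = 1
So g(5) = 1.
For heap B, compute g(0), g(1), … with moves {2, 4, 5, 7}:
k:     0  1  2  3  4  5  6  7  8  9 10 11
g(k):  0  0  1  1  2  2  3  3  4  0  0  1
So g(11) = 1.
By the Sprague-Grundy theorem, the Grundy value of a sum of independent games is the XOR of the component values.
Combined value = 1 XOR 1 = 0.

0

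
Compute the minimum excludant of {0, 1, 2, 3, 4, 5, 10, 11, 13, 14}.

6

The values 0, 1, 2, 3, 4, 5 are all present; 6 is the first non-negative integer missing from the set.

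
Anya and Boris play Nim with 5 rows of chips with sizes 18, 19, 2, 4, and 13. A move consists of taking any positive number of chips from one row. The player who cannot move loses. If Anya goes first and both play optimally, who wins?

Anya wins

Nim-sum: 18 XOR 19 XOR 2 XOR 4 XOR 13 = 10.
The nim-sum is 10 ≠ 0, so this is an N-position: the player to move can win; Anya has a winning move.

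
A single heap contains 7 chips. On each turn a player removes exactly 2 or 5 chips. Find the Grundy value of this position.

Grundy values for subtraction set {2, 5}:
g(0) = mex{} = 0
g(1) = mex{} = 0
g(2) = mex{0} = 1
g(3) = mex{0} = 1
g(4) = mex{1} = 0
g(5) = mex{0,1} = 2
g(6) = mex{0} = 1
g(7) = mex{1,2} = 0
So g(7) = 0.

0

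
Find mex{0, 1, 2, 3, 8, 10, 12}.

The values 0, 1, 2, 3 are all present; 4 is the first non-negative integer missing from the set.

4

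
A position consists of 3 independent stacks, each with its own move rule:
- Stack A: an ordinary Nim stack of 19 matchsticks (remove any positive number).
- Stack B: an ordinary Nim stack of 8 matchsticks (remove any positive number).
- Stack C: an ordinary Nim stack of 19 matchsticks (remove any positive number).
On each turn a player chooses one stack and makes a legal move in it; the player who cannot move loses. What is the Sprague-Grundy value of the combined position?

8

Stack A is a plain Nim stack of size 19, so its Grundy value is 19.
Stack B is a plain Nim stack of size 8, so its Grundy value is 8.
Stack C is a plain Nim stack of size 19, so its Grundy value is 19.
The value of a disjunctive sum is the nim-sum of the parts.
Combined value = 19 ⊕ 8 ⊕ 19 = 8.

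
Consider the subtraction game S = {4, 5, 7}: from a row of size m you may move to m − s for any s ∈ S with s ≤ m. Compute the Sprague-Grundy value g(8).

Compute g(0), g(1), … for moves {4, 5, 7}:
k:     0  1  2  3  4  5  6  7  8
g(k):  0  0  0  0  1  1  1  1  2
So g(8) = 2.

2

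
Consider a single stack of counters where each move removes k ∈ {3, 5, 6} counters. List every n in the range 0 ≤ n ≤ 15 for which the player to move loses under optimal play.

0, 1, 2, 9, 10, 11

Build the Grundy sequence with g(k) = mex{g(k−s) : s ∈ {3, 5, 6}, s ≤ k}:
k:     0  1  2  3  4  5  6  7  8  9 10 11 12 13 14 15
g(k):  0  0  0  1  1  1  2  2  2  0  0  0  1  1  1  2
The P-positions (g = 0) in 0..15 are 0, 1, 2, 9, 10, 11.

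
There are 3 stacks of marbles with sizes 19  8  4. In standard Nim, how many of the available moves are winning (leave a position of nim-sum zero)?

1

Compute the nim-sum pairwise:
19 ^ 8 = 27
27 ^ 4 = 31
The overall nim-sum is X = 31. A stack of size p has a winning move iff p XOR X < p (reduce it to p XOR X).
  19: 19 XOR 31 = 12 < 19 — winning move (to 12).
  8: 8 XOR 31 = 23 ≥ 8 — no move.
  4: 4 XOR 31 = 27 ≥ 4 — no move.
That gives 1 winning move.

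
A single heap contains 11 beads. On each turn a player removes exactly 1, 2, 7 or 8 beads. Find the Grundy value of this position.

Build the Grundy sequence with g(k) = mex{g(k−s) : s ∈ {1, 2, 7, 8}, s ≤ k}:
k:     0  1  2  3  4  5  6  7  8  9 10 11
g(k):  0  1  2  0  1  2  0  1  2  0  1  2
So g(11) = 2.

2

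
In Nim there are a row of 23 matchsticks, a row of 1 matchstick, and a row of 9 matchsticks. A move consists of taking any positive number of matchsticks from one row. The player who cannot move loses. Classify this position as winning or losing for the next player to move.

Nim-sum: 23 ^ 1 ^ 9 = 31.
The nim-sum is 31 ≠ 0, so this is an N-position: the player to move can win.

Winning position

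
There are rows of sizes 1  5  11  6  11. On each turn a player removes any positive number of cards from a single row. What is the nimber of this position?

Compute the nim-sum pairwise:
1 ⊕ 5 = 4
4 ⊕ 11 = 15
15 ⊕ 6 = 9
9 ⊕ 11 = 2

2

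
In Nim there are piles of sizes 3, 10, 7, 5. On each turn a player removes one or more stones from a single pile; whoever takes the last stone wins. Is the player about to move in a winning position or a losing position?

Winning position

Nim-sum: 3 ⊕ 10 ⊕ 7 ⊕ 5 = 11.
The nim-sum is 11 ≠ 0, so this is an N-position: the player to move can win.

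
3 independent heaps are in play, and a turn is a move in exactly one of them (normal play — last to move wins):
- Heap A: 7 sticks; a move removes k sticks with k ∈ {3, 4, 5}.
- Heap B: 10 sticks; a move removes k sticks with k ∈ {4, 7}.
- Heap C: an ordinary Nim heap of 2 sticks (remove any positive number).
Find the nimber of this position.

For heap A, compute g(0), g(1), … with moves {3, 4, 5}:
k:     0  1  2  3  4  5  6  7
g(k):  0  0  0  1  1  1  2  2
So g(7) = 2.
Grundy values for heap B (subtraction set {4, 7}):
k:     0  1  2  3  4  5  6  7  8  9 10
g(k):  0  0  0  0  1  1  1  1  2  2  2
So g(10) = 2.
Heap C is a plain Nim heap of size 2, so its Grundy value is 2.
By the Sprague-Grundy theorem, the Grundy value of a sum of independent games is the XOR of the component values.
Combined value = 2 XOR 2 XOR 2 = 2.

2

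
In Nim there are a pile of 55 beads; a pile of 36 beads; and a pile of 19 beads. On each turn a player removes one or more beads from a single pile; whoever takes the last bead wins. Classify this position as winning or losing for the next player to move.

Losing position

Nim-sum: 55 XOR 36 XOR 19 = 0.
The nim-sum is 0, so this is a P-position: the player to move is in a losing position under optimal play.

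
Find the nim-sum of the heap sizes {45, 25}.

52

Nim-sum: 45 ⊕ 25 = 52.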